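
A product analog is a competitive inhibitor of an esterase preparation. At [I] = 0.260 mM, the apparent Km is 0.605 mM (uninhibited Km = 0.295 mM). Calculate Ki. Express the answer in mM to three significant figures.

0.247 mM

Competitive: Km,app = α·Km with α = 1 + [I]/Ki.
α = Km,app/Km = 0.605/0.295 = 2.051.
Ki = [I]/(α − 1) = 0.260/1.051 = 0.247 mM.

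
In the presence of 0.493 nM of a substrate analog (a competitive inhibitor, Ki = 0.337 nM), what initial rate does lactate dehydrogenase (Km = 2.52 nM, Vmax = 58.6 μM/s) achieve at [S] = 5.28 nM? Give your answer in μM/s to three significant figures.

26.9 μM/s

With α = 1 + [I]/Ki = 1 + 0.493/0.337 = 2.463, the competitive rate law is v = Vmax[S] / (αKm + [S]).
v = 58.6×5.28 / (2.463×2.52 + 5.28) = 309.4/11.49 = 26.9 μM/s.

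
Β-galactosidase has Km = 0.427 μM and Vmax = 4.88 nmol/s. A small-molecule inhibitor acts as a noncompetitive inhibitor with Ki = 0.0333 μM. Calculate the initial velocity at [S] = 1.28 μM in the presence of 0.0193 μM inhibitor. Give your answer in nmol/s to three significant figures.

α = 1 + [I]/Ki = 1 + 0.0193/0.0333 = 1.580.
For a noncompetitive inhibitor, Vmax is reduced to Vmax/α while Km is unchanged: Km,app = 0.427 μM, Vmax,app = 3.09 nmol/s.
v = Vmax,app·[S]/(Km,app + [S]) = 3.09 × 1.28/(0.427 + 1.28) = 2.32 nmol/s.

2.32 nmol/s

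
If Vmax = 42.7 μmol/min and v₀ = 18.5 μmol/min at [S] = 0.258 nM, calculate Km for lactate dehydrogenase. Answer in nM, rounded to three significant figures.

0.337 nM

v/Vmax = 18.5/42.7 = 0.4333 = [S]/(Km+[S]).
So Km + [S] = [S]/0.4333 = 0.5955 nM, giving Km = 0.5955 − 0.258 = 0.337 nM.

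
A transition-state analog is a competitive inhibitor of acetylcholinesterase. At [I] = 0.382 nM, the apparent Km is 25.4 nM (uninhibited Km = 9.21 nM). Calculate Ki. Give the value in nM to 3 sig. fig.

Competitive: Km,app = α·Km with α = 1 + [I]/Ki.
α = Km,app/Km = 25.4/9.21 = 2.758.
Ki = [I]/(α − 1) = 0.382/1.758 = 0.217 nM.

0.217 nM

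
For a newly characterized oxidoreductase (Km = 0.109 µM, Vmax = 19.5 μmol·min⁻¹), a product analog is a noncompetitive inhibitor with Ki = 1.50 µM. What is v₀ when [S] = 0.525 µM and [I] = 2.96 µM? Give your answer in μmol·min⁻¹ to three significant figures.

With α = 1 + [I]/Ki = 1 + 2.96/1.50 = 2.973, the noncompetitive rate law is v = (Vmax/α)·[S] / (Km + [S]).
v = (19.5/2.973)×0.525 / (0.109 + 0.525) = 3.443/0.6340 = 5.43 μmol·min⁻¹.

5.43 μmol·min⁻¹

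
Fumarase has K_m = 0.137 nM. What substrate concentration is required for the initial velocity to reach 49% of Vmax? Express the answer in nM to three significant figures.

0.132 nM

v/Vmax = [S]/(Km+[S]) = 0.49, so [S] = Km·0.49/(1 − 0.49) = 0.137 × 0.9608.
[S] = 0.132 nM.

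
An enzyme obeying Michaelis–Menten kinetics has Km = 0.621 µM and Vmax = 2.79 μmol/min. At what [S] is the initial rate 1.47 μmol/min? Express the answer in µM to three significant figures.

Rearranging v = Vmax[S]/(Km+[S]) gives [S] = Km·v/(Vmax − v).
[S] = 0.621 × 1.47 / (2.79 − 1.47) = 0.9129/1.320 = 0.692 µM.

0.692 µM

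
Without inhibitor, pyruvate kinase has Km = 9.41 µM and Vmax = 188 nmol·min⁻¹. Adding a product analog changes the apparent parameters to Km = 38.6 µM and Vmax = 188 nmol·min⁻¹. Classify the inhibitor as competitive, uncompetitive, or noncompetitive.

competitive

Km increases (9.41 → 38.6 µM) while Vmax is unchanged — the hallmark of competitive inhibition.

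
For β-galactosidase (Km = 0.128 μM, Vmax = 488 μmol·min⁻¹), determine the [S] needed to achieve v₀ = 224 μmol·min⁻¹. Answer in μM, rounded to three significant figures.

The required fractional saturation is v/Vmax = 224/488 = 0.4590.
Then [S]/(Km+[S]) = 0.4590 ⇒ [S] = 0.128 × 0.4590/(1 − 0.4590) = 0.109 μM.

0.109 μM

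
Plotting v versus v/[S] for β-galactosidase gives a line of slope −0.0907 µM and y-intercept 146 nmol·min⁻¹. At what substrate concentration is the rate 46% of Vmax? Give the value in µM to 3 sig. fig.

0.0773 µM

The Eadie–Hofstee slope gives Km = 0.0907 µM (slope = −Km).
v/Vmax = [S]/(Km+[S]) = 0.46 ⇒ [S] = Km·0.46/(1−0.46) = 0.0907 × 0.8519 = 0.0773 µM.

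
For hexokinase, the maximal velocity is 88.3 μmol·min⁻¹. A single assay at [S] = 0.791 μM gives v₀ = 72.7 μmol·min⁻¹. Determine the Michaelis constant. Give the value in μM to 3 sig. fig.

v/Vmax = 72.7/88.3 = 0.8233 = [S]/(Km+[S]).
So Km + [S] = [S]/0.8233 = 0.9607 μM, giving Km = 0.9607 − 0.791 = 0.170 μM.

0.170 μM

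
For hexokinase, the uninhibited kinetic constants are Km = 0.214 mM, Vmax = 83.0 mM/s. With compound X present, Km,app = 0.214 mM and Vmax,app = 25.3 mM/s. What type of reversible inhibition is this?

noncompetitive

Vmax decreases (83.0 → 25.3 mM/s) while Km is unchanged — pure noncompetitive inhibition.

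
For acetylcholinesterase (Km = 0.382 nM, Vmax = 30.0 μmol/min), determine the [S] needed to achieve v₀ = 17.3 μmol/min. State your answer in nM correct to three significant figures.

0.520 nM

Rearranging v = Vmax[S]/(Km+[S]) gives [S] = Km·v/(Vmax − v).
[S] = 0.382 × 17.3 / (30.0 − 17.3) = 6.609/12.70 = 0.520 nM.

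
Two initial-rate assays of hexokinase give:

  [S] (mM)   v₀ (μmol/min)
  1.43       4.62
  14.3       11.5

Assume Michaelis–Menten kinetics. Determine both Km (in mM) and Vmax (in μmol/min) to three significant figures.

Km = 2.84 mM; Vmax = 13.8 μmol/min

From v = Vmax[S]/(Km+[S]), each point gives Vmax = v(Km+[S])/[S].
Equating: 4.62(Km+1.43)/1.43 = 11.5(Km+14.3)/14.3.
3.231·Km + 4.62 = 0.8042·Km + 11.5, so (3.231 − 0.8042)·Km = 11.5 − 4.62.
Km = 6.880/2.427 = 2.84 mM; then Vmax = 4.62(2.84+1.43)/1.43 = 13.8 μmol/min.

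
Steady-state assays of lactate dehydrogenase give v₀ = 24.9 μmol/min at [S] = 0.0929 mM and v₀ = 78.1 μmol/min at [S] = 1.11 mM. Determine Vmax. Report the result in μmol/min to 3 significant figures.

From v = Vmax[S]/(Km+[S]), each point gives Vmax = v(Km+[S])/[S].
Equating: 24.9(Km+0.0929)/0.0929 = 78.1(Km+1.11)/1.11.
268.0·Km + 24.9 = 70.36·Km + 78.1, so (268.0 − 70.36)·Km = 78.1 − 24.9.
Km = 53.20/197.7 = 0.269 mM; then Vmax = 24.9(0.269+0.0929)/0.0929 = 97.0 μmol/min.

97.0 μmol/min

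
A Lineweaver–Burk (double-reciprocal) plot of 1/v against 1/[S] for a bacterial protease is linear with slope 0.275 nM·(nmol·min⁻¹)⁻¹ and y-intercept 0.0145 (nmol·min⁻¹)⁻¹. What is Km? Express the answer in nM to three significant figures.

19.0 nM

y-intercept = 1/Vmax ⇒ Vmax = 69.0 nmol·min⁻¹; slope = Km/Vmax ⇒ Km = slope × Vmax.
Km = 0.275 × 69.0 = 19.0 nM.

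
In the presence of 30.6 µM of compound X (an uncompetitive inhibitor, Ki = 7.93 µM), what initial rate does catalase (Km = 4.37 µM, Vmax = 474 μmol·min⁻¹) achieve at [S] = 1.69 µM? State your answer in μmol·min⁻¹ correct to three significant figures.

63.7 μmol·min⁻¹

With α = 1 + [I]/Ki = 1 + 30.6/7.93 = 4.859, the uncompetitive rate law is v = (Vmax/α)·[S] / (Km/α + [S]).
v = (474/4.859)×1.69 / (4.37/4.859 + 1.69) = 164.9/2.589 = 63.7 μmol·min⁻¹.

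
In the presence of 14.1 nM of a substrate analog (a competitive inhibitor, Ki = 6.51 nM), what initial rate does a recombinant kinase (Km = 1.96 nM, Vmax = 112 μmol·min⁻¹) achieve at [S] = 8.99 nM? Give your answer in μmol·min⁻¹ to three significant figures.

66.3 μmol·min⁻¹

With α = 1 + [I]/Ki = 1 + 14.1/6.51 = 3.166, the competitive rate law is v = Vmax[S] / (αKm + [S]).
v = 112×8.99 / (3.166×1.96 + 8.99) = 1007/15.20 = 66.3 μmol·min⁻¹.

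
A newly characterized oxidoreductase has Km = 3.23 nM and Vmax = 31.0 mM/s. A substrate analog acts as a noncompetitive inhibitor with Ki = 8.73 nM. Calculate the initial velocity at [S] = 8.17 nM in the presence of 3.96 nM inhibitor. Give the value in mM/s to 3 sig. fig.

15.3 mM/s

α = 1 + [I]/Ki = 1 + 3.96/8.73 = 1.454.
For a noncompetitive inhibitor, Vmax is reduced to Vmax/α while Km is unchanged: Km,app = 3.23 nM, Vmax,app = 21.3 mM/s.
v = Vmax,app·[S]/(Km,app + [S]) = 21.3 × 8.17/(3.23 + 8.17) = 15.3 mM/s.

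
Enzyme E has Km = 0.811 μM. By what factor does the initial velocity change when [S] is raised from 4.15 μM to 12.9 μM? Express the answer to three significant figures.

Since Vmax cancels, v₂/v₁ = [S]₂(Km+[S]₁) / [S]₁(Km+[S]₂).
= 12.9×(0.811+4.15) / (4.15×(0.811+12.9)) = 64.00/56.90 = 1.12.

1.12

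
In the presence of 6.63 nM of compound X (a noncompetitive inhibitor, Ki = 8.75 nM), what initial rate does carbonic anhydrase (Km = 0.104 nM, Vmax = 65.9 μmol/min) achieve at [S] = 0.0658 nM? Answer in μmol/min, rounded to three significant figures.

α = 1 + [I]/Ki = 1 + 6.63/8.75 = 1.758.
For a noncompetitive inhibitor, Vmax is reduced to Vmax/α while Km is unchanged: Km,app = 0.104 nM, Vmax,app = 37.5 μmol/min.
v = Vmax,app·[S]/(Km,app + [S]) = 37.5 × 0.0658/(0.104 + 0.0658) = 14.5 μmol/min.

14.5 μmol/min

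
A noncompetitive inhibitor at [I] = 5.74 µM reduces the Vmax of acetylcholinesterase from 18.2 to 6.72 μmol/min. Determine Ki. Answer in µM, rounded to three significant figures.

Noncompetitive: Vmax,app = Vmax/α with α = 1 + [I]/Ki.
α = Vmax/Vmax,app = 18.2/6.72 = 2.708.
Ki = [I]/(α − 1) = 5.74/1.708 = 3.36 µM.

3.36 µM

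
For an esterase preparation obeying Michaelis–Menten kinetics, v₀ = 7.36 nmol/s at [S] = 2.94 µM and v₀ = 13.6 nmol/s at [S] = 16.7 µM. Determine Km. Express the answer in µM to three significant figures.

3.69 µM

From v = Vmax[S]/(Km+[S]), each point gives Vmax = v(Km+[S])/[S].
Equating: 7.36(Km+2.94)/2.94 = 13.6(Km+16.7)/16.7.
2.503·Km + 7.36 = 0.8144·Km + 13.6, so (2.503 − 0.8144)·Km = 13.6 − 7.36.
Km = 6.240/1.689 = 3.69 µM; then Vmax = 7.36(3.69+2.94)/2.94 = 16.6 nmol/s.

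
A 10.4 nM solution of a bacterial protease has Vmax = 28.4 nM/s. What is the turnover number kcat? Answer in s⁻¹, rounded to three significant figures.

2.73 s⁻¹

kcat = Vmax/[E]total = 28.4 nM/s / 10.4 nM = 2.73 s⁻¹.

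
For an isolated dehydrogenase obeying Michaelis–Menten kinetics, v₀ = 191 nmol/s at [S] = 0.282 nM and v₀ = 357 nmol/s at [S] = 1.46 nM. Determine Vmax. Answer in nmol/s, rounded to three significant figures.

In reciprocal form, 1/v = (Km/Vmax)·(1/[S]) + 1/Vmax. The two points give (1/[S], 1/v) = (3.546, 0.005236) and (0.6849, 0.002801).
Slope = (0.005236 − 0.002801)/(3.546 − 0.6849) = 0.0008509; intercept = 0.005236 − 0.0008509×3.546 = 0.002218.
Vmax = 1/intercept = 451 nmol/s; Km = slope × Vmax = 0.0008509 × 451 = 0.384 nM.

451 nmol/s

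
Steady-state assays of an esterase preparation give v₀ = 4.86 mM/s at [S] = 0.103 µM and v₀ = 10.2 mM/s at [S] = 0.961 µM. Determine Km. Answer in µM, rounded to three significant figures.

In reciprocal form, 1/v = (Km/Vmax)·(1/[S]) + 1/Vmax. The two points give (1/[S], 1/v) = (9.709, 0.2058) and (1.041, 0.09804).
Slope = (0.2058 − 0.09804)/(9.709 − 1.041) = 0.01243; intercept = 0.2058 − 0.01243×9.709 = 0.08511.
Vmax = 1/intercept = 11.7 mM/s; Km = slope × Vmax = 0.01243 × 11.7 = 0.146 µM.

0.146 µM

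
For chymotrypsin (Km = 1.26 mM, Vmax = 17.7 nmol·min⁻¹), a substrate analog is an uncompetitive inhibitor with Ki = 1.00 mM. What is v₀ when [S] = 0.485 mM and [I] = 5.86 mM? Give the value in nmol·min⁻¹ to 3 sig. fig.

1.87 nmol·min⁻¹

α = 1 + [I]/Ki = 1 + 5.86/1.00 = 6.860.
For an uncompetitive inhibitor, both parameters are divided by α, giving Vmax/α and Km/α: Km,app = 0.184 mM, Vmax,app = 2.58 nmol·min⁻¹.
v = Vmax,app·[S]/(Km,app + [S]) = 2.58 × 0.485/(0.184 + 0.485) = 1.87 nmol·min⁻¹.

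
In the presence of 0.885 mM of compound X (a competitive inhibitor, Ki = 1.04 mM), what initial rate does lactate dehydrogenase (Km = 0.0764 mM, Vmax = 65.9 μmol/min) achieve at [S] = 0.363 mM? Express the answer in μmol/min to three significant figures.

α = 1 + [I]/Ki = 1 + 0.885/1.04 = 1.851.
For a competitive inhibitor, Vmax is unchanged and the apparent Km becomes α·Km: Km,app = 0.141 mM, Vmax,app = 65.9 μmol/min.
v = Vmax,app·[S]/(Km,app + [S]) = 65.9 × 0.363/(0.141 + 0.363) = 47.4 μmol/min.

47.4 μmol/min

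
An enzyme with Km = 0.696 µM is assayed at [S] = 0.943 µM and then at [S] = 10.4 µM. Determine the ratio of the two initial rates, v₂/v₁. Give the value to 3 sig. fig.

The fractional saturations are [S]/(Km+[S]) = 0.943/1.639 = 0.5754 and 10.4/11.10 = 0.9373.
v₂/v₁ is just their ratio: 0.9373/0.5754 = 1.63.

1.63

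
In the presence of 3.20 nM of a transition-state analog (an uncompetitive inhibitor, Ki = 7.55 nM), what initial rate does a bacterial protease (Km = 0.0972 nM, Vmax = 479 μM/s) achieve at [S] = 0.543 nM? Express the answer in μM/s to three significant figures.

299 μM/s

With α = 1 + [I]/Ki = 1 + 3.20/7.55 = 1.424, the uncompetitive rate law is v = (Vmax/α)·[S] / (Km/α + [S]).
v = (479/1.424)×0.543 / (0.0972/1.424 + 0.543) = 182.7/0.6113 = 299 μM/s.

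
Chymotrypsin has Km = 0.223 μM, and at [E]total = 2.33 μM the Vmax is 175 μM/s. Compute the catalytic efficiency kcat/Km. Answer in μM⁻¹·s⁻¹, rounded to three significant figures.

337 μM⁻¹·s⁻¹

kcat = Vmax/[E]total = 175/2.33 = 75.1 s⁻¹.
kcat/Km = 75.1/0.223 = 337 μM⁻¹·s⁻¹.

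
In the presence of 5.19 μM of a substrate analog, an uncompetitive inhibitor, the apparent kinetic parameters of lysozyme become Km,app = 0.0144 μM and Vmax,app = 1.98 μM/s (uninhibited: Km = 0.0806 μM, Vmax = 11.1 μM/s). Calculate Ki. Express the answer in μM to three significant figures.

Uncompetitive: Vmax,app = Vmax/α (and Km,app = Km/α) with α = 1 + [I]/Ki.
α = Vmax/Vmax,app = 11.1/1.98 = 5.606.
Ki = [I]/(α − 1) = 5.19/4.606 = 1.13 μM.

1.13 μM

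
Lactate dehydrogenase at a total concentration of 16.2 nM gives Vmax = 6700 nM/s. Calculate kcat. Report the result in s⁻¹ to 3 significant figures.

414 s⁻¹

kcat = Vmax/[E]total = 6700 nM/s / 16.2 nM = 414 s⁻¹.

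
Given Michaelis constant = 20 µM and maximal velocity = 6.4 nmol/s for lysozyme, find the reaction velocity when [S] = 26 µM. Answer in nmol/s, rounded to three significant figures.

3.62 nmol/s

[S]/(Km+[S]) = 26/46.00 = 0.5652, the fractional saturation.
v = 0.5652 × Vmax = 0.5652 × 6.4 = 3.62 nmol/s.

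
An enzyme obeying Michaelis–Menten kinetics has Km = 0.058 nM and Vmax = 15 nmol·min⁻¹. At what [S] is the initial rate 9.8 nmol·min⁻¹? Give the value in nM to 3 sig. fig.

0.109 nM

Rearranging v = Vmax[S]/(Km+[S]) gives [S] = Km·v/(Vmax − v).
[S] = 0.058 × 9.8 / (15 − 9.8) = 0.5684/5.200 = 0.109 nM.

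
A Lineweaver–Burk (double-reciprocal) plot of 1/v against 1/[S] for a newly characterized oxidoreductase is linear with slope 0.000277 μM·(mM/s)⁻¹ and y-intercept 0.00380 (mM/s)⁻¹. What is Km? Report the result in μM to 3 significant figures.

y-intercept = 1/Vmax ⇒ Vmax = 263 mM/s; slope = Km/Vmax ⇒ Km = slope × Vmax.
Km = 0.000277 × 263 = 0.0729 μM.

0.0729 μM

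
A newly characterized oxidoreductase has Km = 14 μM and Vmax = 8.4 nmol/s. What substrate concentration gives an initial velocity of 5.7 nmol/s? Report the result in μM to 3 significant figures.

29.6 μM

The required fractional saturation is v/Vmax = 5.7/8.4 = 0.6786.
Then [S]/(Km+[S]) = 0.6786 ⇒ [S] = 14 × 0.6786/(1 − 0.6786) = 29.6 μM.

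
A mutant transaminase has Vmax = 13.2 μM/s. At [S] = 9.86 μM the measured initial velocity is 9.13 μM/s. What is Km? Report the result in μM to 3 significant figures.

4.40 μM

v/Vmax = 9.13/13.2 = 0.6917 = [S]/(Km+[S]).
So Km + [S] = [S]/0.6917 = 14.26 μM, giving Km = 14.26 − 9.86 = 4.40 μM.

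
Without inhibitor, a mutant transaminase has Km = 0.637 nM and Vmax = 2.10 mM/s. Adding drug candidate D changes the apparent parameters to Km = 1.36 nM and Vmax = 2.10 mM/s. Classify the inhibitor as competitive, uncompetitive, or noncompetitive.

Km increases (0.637 → 1.36 nM) while Vmax is unchanged — the hallmark of competitive inhibition.

competitive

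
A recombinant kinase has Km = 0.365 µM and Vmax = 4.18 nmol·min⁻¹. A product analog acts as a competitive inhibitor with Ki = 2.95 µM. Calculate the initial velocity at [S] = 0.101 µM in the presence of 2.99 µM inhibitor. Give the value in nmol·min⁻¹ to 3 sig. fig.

With α = 1 + [I]/Ki = 1 + 2.99/2.95 = 2.014, the competitive rate law is v = Vmax[S] / (αKm + [S]).
v = 4.18×0.101 / (2.014×0.365 + 0.101) = 0.4222/0.8359 = 0.505 nmol·min⁻¹.

0.505 nmol·min⁻¹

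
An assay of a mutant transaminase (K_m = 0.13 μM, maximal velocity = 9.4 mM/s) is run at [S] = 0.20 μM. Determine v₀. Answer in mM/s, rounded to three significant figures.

5.70 mM/s

v = Vmax·[S]/(Km + [S]) = 9.4 × 0.20 / (0.13 + 0.20)
  = 1.880 / 0.3300 = 5.70 mM/s.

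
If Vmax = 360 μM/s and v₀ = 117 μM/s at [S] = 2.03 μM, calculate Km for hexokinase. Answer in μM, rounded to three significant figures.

4.22 μM

v/Vmax = 117/360 = 0.3250 = [S]/(Km+[S]).
So Km + [S] = [S]/0.3250 = 6.246 μM, giving Km = 6.246 − 2.03 = 4.22 μM.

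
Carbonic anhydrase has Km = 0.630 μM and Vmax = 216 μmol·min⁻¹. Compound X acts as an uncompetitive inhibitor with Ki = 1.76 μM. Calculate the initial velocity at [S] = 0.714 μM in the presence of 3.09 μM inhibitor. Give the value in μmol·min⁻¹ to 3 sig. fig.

With α = 1 + [I]/Ki = 1 + 3.09/1.76 = 2.756, the uncompetitive rate law is v = (Vmax/α)·[S] / (Km/α + [S]).
v = (216/2.756)×0.714 / (0.630/2.756 + 0.714) = 55.97/0.9426 = 59.4 μmol·min⁻¹.

59.4 μmol·min⁻¹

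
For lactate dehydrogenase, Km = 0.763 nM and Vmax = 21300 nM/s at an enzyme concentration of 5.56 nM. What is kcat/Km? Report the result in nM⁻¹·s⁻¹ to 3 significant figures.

kcat = Vmax/[E]total = 21300/5.56 = 3830 s⁻¹.
kcat/Km = 3830/0.763 = 5020 nM⁻¹·s⁻¹.

5020 nM⁻¹·s⁻¹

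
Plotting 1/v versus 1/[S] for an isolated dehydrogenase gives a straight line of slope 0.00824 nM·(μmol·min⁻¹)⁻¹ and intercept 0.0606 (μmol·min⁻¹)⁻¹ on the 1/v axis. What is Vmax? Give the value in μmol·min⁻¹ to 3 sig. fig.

16.5 μmol·min⁻¹

The y-intercept of a Lineweaver–Burk plot equals 1/Vmax, so Vmax = 1/0.0606 = 16.5 μmol·min⁻¹.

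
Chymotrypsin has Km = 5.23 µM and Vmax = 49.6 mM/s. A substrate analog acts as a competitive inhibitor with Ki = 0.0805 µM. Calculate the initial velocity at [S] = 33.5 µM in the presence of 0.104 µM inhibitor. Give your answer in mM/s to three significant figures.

With α = 1 + [I]/Ki = 1 + 0.104/0.0805 = 2.292, the competitive rate law is v = Vmax[S] / (αKm + [S]).
v = 49.6×33.5 / (2.292×5.23 + 33.5) = 1662/45.49 = 36.5 mM/s.

36.5 mM/s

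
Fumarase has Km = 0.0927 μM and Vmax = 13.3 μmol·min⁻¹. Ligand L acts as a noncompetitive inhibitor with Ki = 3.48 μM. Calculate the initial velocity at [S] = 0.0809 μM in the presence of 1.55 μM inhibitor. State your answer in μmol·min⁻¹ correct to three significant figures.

α = 1 + [I]/Ki = 1 + 1.55/3.48 = 1.445.
For a noncompetitive inhibitor, Vmax is reduced to Vmax/α while Km is unchanged: Km,app = 0.0927 μM, Vmax,app = 9.20 μmol·min⁻¹.
v = Vmax,app·[S]/(Km,app + [S]) = 9.20 × 0.0809/(0.0927 + 0.0809) = 4.29 μmol·min⁻¹.

4.29 μmol·min⁻¹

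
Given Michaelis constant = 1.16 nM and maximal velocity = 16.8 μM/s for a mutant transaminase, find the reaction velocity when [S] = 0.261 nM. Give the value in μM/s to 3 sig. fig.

v = Vmax·[S]/(Km + [S]) = 16.8 × 0.261 / (1.16 + 0.261)
  = 4.385 / 1.421 = 3.09 μM/s.

3.09 μM/s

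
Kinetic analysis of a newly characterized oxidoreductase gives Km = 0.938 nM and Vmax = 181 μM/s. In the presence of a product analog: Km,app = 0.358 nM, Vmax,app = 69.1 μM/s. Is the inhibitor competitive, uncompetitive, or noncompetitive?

uncompetitive

Both Km and Vmax decrease by the same factor (~2.62-fold) — characteristic of uncompetitive inhibition.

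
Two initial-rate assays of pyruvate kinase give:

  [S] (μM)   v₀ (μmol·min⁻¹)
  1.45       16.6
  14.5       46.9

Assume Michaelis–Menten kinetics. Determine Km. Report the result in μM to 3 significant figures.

From v = Vmax[S]/(Km+[S]), each point gives Vmax = v(Km+[S])/[S].
Equating: 16.6(Km+1.45)/1.45 = 46.9(Km+14.5)/14.5.
11.45·Km + 16.6 = 3.234·Km + 46.9, so (11.45 − 3.234)·Km = 46.9 − 16.6.
Km = 30.30/8.214 = 3.69 μM; then Vmax = 16.6(3.69+1.45)/1.45 = 58.8 μmol·min⁻¹.

3.69 μM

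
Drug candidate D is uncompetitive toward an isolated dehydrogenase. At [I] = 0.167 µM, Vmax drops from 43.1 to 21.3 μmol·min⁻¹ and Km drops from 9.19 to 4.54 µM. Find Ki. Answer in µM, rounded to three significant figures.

0.163 µM

Uncompetitive: Vmax,app = Vmax/α (and Km,app = Km/α) with α = 1 + [I]/Ki.
α = Vmax/Vmax,app = 43.1/21.3 = 2.023.
Since α = 1 + [I]/Ki, [I]/Ki = 2.023 − 1 = 1.023 and Ki = 0.167/1.023 = 0.163 µM.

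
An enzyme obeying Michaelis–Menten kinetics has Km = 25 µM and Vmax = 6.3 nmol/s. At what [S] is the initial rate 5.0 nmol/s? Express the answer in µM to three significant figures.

96.2 µM

Rearranging v = Vmax[S]/(Km+[S]) gives [S] = Km·v/(Vmax − v).
[S] = 25 × 5.0 / (6.3 − 5.0) = 125.0/1.300 = 96.2 µM.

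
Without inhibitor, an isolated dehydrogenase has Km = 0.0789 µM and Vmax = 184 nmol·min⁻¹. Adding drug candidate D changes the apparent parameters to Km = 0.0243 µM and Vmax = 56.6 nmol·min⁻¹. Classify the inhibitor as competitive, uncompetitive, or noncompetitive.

uncompetitive

Both Km and Vmax decrease by the same factor (~3.25-fold) — characteristic of uncompetitive inhibition.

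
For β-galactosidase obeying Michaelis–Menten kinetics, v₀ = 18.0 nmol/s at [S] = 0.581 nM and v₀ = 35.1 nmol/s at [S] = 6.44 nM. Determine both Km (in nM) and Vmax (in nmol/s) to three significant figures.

In reciprocal form, 1/v = (Km/Vmax)·(1/[S]) + 1/Vmax. The two points give (1/[S], 1/v) = (1.721, 0.05556) and (0.1553, 0.02849).
Slope = (0.05556 − 0.02849)/(1.721 − 0.1553) = 0.01728; intercept = 0.05556 − 0.01728×1.721 = 0.02581.
Vmax = 1/intercept = 38.8 nmol/s; Km = slope × Vmax = 0.01728 × 38.8 = 0.670 nM.

Km = 0.670 nM; Vmax = 38.8 nmol/s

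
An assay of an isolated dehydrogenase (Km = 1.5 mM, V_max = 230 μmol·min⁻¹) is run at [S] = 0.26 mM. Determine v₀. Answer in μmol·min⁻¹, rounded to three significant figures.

[S]/(Km+[S]) = 0.26/1.760 = 0.1477, the fractional saturation.
v = 0.1477 × Vmax = 0.1477 × 230 = 34.0 μmol·min⁻¹.

34.0 μmol·min⁻¹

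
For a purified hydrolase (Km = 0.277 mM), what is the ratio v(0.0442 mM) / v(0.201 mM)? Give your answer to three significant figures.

0.327

The fractional saturations are [S]/(Km+[S]) = 0.201/0.4780 = 0.4205 and 0.0442/0.3212 = 0.1376.
v₂/v₁ is just their ratio: 0.1376/0.4205 = 0.327.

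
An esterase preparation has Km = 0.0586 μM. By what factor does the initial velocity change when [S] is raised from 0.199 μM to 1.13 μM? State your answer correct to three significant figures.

1.23

The fractional saturations are [S]/(Km+[S]) = 0.199/0.2576 = 0.7725 and 1.13/1.189 = 0.9507.
v₂/v₁ is just their ratio: 0.9507/0.7725 = 1.23.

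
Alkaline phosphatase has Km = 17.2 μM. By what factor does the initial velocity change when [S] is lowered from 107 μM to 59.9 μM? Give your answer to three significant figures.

0.902

Since Vmax cancels, v₂/v₁ = [S]₂(Km+[S]₁) / [S]₁(Km+[S]₂).
= 59.9×(17.2+107) / (107×(17.2+59.9)) = 7440/8250 = 0.902.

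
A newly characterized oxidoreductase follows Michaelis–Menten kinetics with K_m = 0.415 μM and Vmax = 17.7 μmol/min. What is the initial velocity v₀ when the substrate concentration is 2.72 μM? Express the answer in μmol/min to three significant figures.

v = Vmax·[S]/(Km + [S]) = 17.7 × 2.72 / (0.415 + 2.72)
  = 48.14 / 3.135 = 15.4 μmol/min.

15.4 μmol/min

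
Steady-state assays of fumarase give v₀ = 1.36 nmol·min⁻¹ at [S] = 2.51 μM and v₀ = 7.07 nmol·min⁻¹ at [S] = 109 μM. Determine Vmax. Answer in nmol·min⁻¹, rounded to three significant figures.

In reciprocal form, 1/v = (Km/Vmax)·(1/[S]) + 1/Vmax. The two points give (1/[S], 1/v) = (0.3984, 0.7353) and (0.009174, 0.1414).
Slope = (0.7353 − 0.1414)/(0.3984 − 0.009174) = 1.526; intercept = 0.7353 − 1.526×0.3984 = 0.1274.
Vmax = 1/intercept = 7.85 nmol·min⁻¹; Km = slope × Vmax = 1.526 × 7.85 = 12.0 μM.

7.85 nmol·min⁻¹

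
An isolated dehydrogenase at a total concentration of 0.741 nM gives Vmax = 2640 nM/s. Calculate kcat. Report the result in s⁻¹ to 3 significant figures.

3560 s⁻¹

kcat = Vmax/[E]total = 2640 nM/s / 0.741 nM = 3560 s⁻¹.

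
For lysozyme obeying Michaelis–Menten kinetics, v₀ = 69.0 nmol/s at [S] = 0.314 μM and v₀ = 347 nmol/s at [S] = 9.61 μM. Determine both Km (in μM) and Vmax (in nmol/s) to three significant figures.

Km = 1.51 μM; Vmax = 402 nmol/s

In reciprocal form, 1/v = (Km/Vmax)·(1/[S]) + 1/Vmax. The two points give (1/[S], 1/v) = (3.185, 0.01449) and (0.1041, 0.002882).
Slope = (0.01449 − 0.002882)/(3.185 − 0.1041) = 0.003769; intercept = 0.01449 − 0.003769×3.185 = 0.002490.
Vmax = 1/intercept = 402 nmol/s; Km = slope × Vmax = 0.003769 × 402 = 1.51 μM.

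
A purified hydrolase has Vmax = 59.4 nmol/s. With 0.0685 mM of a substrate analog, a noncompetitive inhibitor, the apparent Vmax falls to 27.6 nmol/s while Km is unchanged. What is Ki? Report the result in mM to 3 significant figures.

Noncompetitive: Vmax,app = Vmax/α with α = 1 + [I]/Ki.
α = Vmax/Vmax,app = 59.4/27.6 = 2.152.
Since α = 1 + [I]/Ki, [I]/Ki = 2.152 − 1 = 1.152 and Ki = 0.0685/1.152 = 0.0595 mM.

0.0595 mM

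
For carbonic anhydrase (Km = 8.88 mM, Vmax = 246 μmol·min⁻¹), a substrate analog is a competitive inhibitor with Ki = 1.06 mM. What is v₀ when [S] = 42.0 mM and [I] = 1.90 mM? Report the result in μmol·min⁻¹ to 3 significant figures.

α = 1 + [I]/Ki = 1 + 1.90/1.06 = 2.792.
For a competitive inhibitor, Vmax is unchanged and the apparent Km becomes α·Km: Km,app = 24.8 mM, Vmax,app = 246 μmol·min⁻¹.
v = Vmax,app·[S]/(Km,app + [S]) = 246 × 42.0/(24.8 + 42.0) = 155 μmol·min⁻¹.

155 μmol·min⁻¹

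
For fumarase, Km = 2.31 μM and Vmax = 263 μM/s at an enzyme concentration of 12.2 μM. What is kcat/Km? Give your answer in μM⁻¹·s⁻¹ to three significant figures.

kcat = Vmax/[E]total = 263/12.2 = 21.6 s⁻¹.
kcat/Km = 21.6/2.31 = 9.33 μM⁻¹·s⁻¹.

9.33 μM⁻¹·s⁻¹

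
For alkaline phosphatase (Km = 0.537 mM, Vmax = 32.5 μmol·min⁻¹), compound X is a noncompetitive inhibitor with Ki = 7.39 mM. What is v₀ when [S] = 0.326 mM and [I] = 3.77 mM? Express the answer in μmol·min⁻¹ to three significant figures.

8.13 μmol·min⁻¹

With α = 1 + [I]/Ki = 1 + 3.77/7.39 = 1.510, the noncompetitive rate law is v = (Vmax/α)·[S] / (Km + [S]).
v = (32.5/1.510)×0.326 / (0.537 + 0.326) = 7.016/0.8630 = 8.13 μmol·min⁻¹.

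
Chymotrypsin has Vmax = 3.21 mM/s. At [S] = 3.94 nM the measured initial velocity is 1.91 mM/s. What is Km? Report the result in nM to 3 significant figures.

2.68 nM

v/Vmax = 1.91/3.21 = 0.5950 = [S]/(Km+[S]).
So Km + [S] = [S]/0.5950 = 6.622 nM, giving Km = 6.622 − 3.94 = 2.68 nM.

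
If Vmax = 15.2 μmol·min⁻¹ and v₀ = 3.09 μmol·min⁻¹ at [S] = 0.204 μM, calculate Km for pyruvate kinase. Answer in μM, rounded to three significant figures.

0.799 μM

From v = Vmax[S]/(Km+[S]), Km = [S](Vmax − v)/v.
Km = 0.204 × (15.2 − 3.09) / 3.09 = 2.470/3.09 = 0.799 μM.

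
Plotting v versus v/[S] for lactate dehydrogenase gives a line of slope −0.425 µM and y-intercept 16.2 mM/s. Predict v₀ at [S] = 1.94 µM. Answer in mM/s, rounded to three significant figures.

13.3 mM/s

In the Eadie–Hofstee form v = Vmax − Km·(v/[S]), the slope is −Km and the intercept is Vmax, so Km = 0.425 µM and Vmax = 16.2 mM/s.
v = 16.2 × 1.94/(0.425 + 1.94) = 13.3 mM/s.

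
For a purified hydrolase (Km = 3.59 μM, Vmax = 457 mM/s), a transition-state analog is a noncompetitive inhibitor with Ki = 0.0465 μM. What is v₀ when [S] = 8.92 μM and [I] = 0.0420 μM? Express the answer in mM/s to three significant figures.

171 mM/s

α = 1 + [I]/Ki = 1 + 0.0420/0.0465 = 1.903.
For a noncompetitive inhibitor, Vmax is reduced to Vmax/α while Km is unchanged: Km,app = 3.59 μM, Vmax,app = 240 mM/s.
v = Vmax,app·[S]/(Km,app + [S]) = 240 × 8.92/(3.59 + 8.92) = 171 mM/s.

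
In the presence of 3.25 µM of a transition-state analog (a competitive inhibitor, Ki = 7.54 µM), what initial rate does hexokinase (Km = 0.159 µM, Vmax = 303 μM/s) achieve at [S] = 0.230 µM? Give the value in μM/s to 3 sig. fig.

α = 1 + [I]/Ki = 1 + 3.25/7.54 = 1.431.
For a competitive inhibitor, Vmax is unchanged and the apparent Km becomes α·Km: Km,app = 0.228 µM, Vmax,app = 303 μM/s.
v = Vmax,app·[S]/(Km,app + [S]) = 303 × 0.230/(0.228 + 0.230) = 152 μM/s.

152 μM/s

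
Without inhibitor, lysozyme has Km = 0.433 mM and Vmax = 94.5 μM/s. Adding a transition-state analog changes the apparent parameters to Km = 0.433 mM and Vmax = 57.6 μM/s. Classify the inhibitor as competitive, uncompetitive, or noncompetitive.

noncompetitive

Vmax decreases (94.5 → 57.6 μM/s) while Km is unchanged — pure noncompetitive inhibition.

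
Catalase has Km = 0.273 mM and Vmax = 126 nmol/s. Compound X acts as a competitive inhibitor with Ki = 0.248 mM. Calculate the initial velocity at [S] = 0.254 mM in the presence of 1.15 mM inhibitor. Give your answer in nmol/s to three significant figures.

17.9 nmol/s

α = 1 + [I]/Ki = 1 + 1.15/0.248 = 5.637.
For a competitive inhibitor, Vmax is unchanged and the apparent Km becomes α·Km: Km,app = 1.54 mM, Vmax,app = 126 nmol/s.
v = Vmax,app·[S]/(Km,app + [S]) = 126 × 0.254/(1.54 + 0.254) = 17.9 nmol/s.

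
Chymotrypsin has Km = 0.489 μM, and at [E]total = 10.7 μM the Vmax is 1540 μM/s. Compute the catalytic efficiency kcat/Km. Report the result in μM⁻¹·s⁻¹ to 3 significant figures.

294 μM⁻¹·s⁻¹

kcat = Vmax/[E]total = 1540/10.7 = 144 s⁻¹.
kcat/Km = 144/0.489 = 294 μM⁻¹·s⁻¹.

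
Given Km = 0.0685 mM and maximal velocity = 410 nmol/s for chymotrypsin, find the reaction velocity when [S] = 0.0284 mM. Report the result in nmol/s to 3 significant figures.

120 nmol/s

v = Vmax·[S]/(Km + [S]) = 410 × 0.0284 / (0.0685 + 0.0284)
  = 11.64 / 0.09690 = 120 nmol/s.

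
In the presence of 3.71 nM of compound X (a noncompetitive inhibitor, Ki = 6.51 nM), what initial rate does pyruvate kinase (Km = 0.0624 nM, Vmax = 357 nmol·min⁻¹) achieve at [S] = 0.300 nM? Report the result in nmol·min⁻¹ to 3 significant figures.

188 nmol·min⁻¹

α = 1 + [I]/Ki = 1 + 3.71/6.51 = 1.570.
For a noncompetitive inhibitor, Vmax is reduced to Vmax/α while Km is unchanged: Km,app = 0.0624 nM, Vmax,app = 227 nmol·min⁻¹.
v = Vmax,app·[S]/(Km,app + [S]) = 227 × 0.300/(0.0624 + 0.300) = 188 nmol·min⁻¹.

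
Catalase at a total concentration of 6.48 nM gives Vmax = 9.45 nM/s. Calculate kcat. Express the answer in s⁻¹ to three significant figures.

kcat = Vmax/[E]total = 9.45 nM/s / 6.48 nM = 1.46 s⁻¹.

1.46 s⁻¹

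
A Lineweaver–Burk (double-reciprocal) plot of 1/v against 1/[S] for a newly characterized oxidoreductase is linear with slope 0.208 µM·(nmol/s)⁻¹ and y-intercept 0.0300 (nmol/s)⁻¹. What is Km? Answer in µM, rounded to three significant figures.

y-intercept = 1/Vmax ⇒ Vmax = 33.3 nmol/s; slope = Km/Vmax ⇒ Km = slope × Vmax.
Km = 0.208 × 33.3 = 6.93 µM.

6.93 µM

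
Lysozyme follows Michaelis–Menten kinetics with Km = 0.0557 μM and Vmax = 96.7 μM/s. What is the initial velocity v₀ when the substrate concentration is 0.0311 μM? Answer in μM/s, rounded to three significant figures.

[S]/(Km+[S]) = 0.0311/0.08680 = 0.3583, the fractional saturation.
v = 0.3583 × Vmax = 0.3583 × 96.7 = 34.6 μM/s.

34.6 μM/s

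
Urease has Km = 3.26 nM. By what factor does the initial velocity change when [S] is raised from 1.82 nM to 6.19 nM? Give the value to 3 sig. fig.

The fractional saturations are [S]/(Km+[S]) = 1.82/5.080 = 0.3583 and 6.19/9.450 = 0.6550.
v₂/v₁ is just their ratio: 0.6550/0.3583 = 1.83.

1.83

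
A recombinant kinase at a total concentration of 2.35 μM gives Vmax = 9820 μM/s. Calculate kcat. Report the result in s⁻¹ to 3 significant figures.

4180 s⁻¹

kcat = Vmax/[E]total = 9820 μM/s / 2.35 μM = 4180 s⁻¹.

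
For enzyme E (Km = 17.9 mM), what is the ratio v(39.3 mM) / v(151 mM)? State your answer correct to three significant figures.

Since Vmax cancels, v₂/v₁ = [S]₂(Km+[S]₁) / [S]₁(Km+[S]₂).
= 39.3×(17.9+151) / (151×(17.9+39.3)) = 6638/8637 = 0.769.

0.769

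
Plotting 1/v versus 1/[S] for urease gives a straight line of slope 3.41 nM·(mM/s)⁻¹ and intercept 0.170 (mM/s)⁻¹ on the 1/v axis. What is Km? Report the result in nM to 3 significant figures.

20.1 nM

y-intercept = 1/Vmax ⇒ Vmax = 5.88 mM/s; slope = Km/Vmax ⇒ Km = slope × Vmax.
Km = 3.41 × 5.88 = 20.1 nM.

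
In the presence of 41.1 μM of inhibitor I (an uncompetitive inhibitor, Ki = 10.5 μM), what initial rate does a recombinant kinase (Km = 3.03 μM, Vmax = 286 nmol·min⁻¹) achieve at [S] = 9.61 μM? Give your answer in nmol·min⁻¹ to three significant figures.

α = 1 + [I]/Ki = 1 + 41.1/10.5 = 4.914.
For an uncompetitive inhibitor, both parameters are divided by α, giving Vmax/α and Km/α: Km,app = 0.617 μM, Vmax,app = 58.2 nmol·min⁻¹.
v = Vmax,app·[S]/(Km,app + [S]) = 58.2 × 9.61/(0.617 + 9.61) = 54.7 nmol·min⁻¹.

54.7 nmol·min⁻¹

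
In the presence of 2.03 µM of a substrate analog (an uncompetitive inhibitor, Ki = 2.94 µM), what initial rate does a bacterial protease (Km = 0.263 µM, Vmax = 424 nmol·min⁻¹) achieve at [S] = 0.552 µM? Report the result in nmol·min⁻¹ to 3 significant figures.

α = 1 + [I]/Ki = 1 + 2.03/2.94 = 1.690.
For an uncompetitive inhibitor, both parameters are divided by α, giving Vmax/α and Km/α: Km,app = 0.156 µM, Vmax,app = 251 nmol·min⁻¹.
v = Vmax,app·[S]/(Km,app + [S]) = 251 × 0.552/(0.156 + 0.552) = 196 nmol·min⁻¹.

196 nmol·min⁻¹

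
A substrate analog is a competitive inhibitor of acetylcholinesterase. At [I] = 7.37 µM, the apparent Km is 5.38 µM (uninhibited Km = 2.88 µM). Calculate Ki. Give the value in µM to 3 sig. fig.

Competitive: Km,app = α·Km with α = 1 + [I]/Ki.
α = Km,app/Km = 5.38/2.88 = 1.868.
Ki = [I]/(α − 1) = 7.37/0.8681 = 8.49 µM.

8.49 µM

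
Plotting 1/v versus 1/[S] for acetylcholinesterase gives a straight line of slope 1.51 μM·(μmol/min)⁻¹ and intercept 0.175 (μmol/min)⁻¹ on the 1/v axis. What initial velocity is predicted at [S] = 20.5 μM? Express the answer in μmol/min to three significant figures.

4.02 μmol/min

The y-intercept is 1/Vmax, so Vmax = 1/0.175 = 5.71 μmol/min.
The slope is Km/Vmax, so Km = 1.51 × 5.71 = 8.63 μM.
Then v = 5.71 × 20.5/(8.63 + 20.5) = 4.02 μmol/min.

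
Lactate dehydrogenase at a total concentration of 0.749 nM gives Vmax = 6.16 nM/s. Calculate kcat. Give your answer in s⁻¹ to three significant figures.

8.22 s⁻¹

kcat = Vmax/[E]total = 6.16 nM/s / 0.749 nM = 8.22 s⁻¹.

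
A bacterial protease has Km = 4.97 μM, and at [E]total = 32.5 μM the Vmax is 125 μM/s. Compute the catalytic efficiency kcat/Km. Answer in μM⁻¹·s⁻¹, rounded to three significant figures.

0.774 μM⁻¹·s⁻¹

kcat = Vmax/[E]total = 125/32.5 = 3.85 s⁻¹.
kcat/Km = 3.85/4.97 = 0.774 μM⁻¹·s⁻¹.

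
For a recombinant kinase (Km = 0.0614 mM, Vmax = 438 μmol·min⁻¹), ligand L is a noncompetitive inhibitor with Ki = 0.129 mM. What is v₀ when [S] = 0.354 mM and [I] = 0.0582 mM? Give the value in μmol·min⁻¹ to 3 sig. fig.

257 μmol·min⁻¹

α = 1 + [I]/Ki = 1 + 0.0582/0.129 = 1.451.
For a noncompetitive inhibitor, Vmax is reduced to Vmax/α while Km is unchanged: Km,app = 0.0614 mM, Vmax,app = 302 μmol·min⁻¹.
v = Vmax,app·[S]/(Km,app + [S]) = 302 × 0.354/(0.0614 + 0.354) = 257 μmol·min⁻¹.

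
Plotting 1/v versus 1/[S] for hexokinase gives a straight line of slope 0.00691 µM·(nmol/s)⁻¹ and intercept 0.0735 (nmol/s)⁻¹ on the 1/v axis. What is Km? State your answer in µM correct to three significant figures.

0.0940 µM

y-intercept = 1/Vmax ⇒ Vmax = 13.6 nmol/s; slope = Km/Vmax ⇒ Km = slope × Vmax.
Km = 0.00691 × 13.6 = 0.0940 µM.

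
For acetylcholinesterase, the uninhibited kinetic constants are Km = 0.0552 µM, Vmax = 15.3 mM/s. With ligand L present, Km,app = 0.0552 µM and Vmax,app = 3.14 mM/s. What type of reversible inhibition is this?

noncompetitive

Vmax decreases (15.3 → 3.14 mM/s) while Km is unchanged — pure noncompetitive inhibition.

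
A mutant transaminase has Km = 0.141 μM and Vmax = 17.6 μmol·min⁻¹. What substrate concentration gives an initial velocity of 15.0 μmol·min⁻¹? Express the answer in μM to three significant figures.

The required fractional saturation is v/Vmax = 15.0/17.6 = 0.8523.
Then [S]/(Km+[S]) = 0.8523 ⇒ [S] = 0.141 × 0.8523/(1 − 0.8523) = 0.813 μM.

0.813 μM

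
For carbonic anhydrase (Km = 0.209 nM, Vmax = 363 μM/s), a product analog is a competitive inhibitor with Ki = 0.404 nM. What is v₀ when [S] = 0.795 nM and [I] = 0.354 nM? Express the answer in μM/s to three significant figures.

α = 1 + [I]/Ki = 1 + 0.354/0.404 = 1.876.
For a competitive inhibitor, Vmax is unchanged and the apparent Km becomes α·Km: Km,app = 0.392 nM, Vmax,app = 363 μM/s.
v = Vmax,app·[S]/(Km,app + [S]) = 363 × 0.795/(0.392 + 0.795) = 243 μM/s.

243 μM/s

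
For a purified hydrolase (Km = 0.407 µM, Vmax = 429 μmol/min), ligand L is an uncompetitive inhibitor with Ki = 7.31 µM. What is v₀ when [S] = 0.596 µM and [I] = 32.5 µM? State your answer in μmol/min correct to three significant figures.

70.0 μmol/min

With α = 1 + [I]/Ki = 1 + 32.5/7.31 = 5.446, the uncompetitive rate law is v = (Vmax/α)·[S] / (Km/α + [S]).
v = (429/5.446)×0.596 / (0.407/5.446 + 0.596) = 46.95/0.6707 = 70.0 μmol/min.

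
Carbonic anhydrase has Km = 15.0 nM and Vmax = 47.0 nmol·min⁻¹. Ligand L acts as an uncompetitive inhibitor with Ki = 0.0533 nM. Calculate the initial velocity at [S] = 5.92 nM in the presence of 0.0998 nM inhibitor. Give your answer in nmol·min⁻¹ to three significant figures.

8.69 nmol·min⁻¹

α = 1 + [I]/Ki = 1 + 0.0998/0.0533 = 2.872.
For an uncompetitive inhibitor, both parameters are divided by α, giving Vmax/α and Km/α: Km,app = 5.22 nM, Vmax,app = 16.4 nmol·min⁻¹.
v = Vmax,app·[S]/(Km,app + [S]) = 16.4 × 5.92/(5.22 + 5.92) = 8.69 nmol·min⁻¹.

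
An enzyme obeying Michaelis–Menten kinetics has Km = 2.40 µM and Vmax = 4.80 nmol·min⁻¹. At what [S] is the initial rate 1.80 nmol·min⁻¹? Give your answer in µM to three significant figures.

1.44 µM

Rearranging v = Vmax[S]/(Km+[S]) gives [S] = Km·v/(Vmax − v).
[S] = 2.40 × 1.80 / (4.80 − 1.80) = 4.320/3.000 = 1.44 µM.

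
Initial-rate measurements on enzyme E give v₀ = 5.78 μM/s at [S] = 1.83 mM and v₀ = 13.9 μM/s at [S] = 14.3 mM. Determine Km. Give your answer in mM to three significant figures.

3.71 mM

From v = Vmax[S]/(Km+[S]), each point gives Vmax = v(Km+[S])/[S].
Equating: 5.78(Km+1.83)/1.83 = 13.9(Km+14.3)/14.3.
3.158·Km + 5.78 = 0.9720·Km + 13.9, so (3.158 − 0.9720)·Km = 13.9 − 5.78.
Km = 8.120/2.186 = 3.71 mM; then Vmax = 5.78(3.71+1.83)/1.83 = 17.5 μM/s.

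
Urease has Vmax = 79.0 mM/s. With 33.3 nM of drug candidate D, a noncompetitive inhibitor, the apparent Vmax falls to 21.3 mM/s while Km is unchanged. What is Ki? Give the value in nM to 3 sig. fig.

12.3 nM

Noncompetitive: Vmax,app = Vmax/α with α = 1 + [I]/Ki.
α = Vmax/Vmax,app = 79.0/21.3 = 3.709.
Ki = [I]/(α − 1) = 33.3/2.709 = 12.3 nM.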